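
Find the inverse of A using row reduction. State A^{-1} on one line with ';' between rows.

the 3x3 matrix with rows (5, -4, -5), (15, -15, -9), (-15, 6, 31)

Gauss-Jordan on [A | I]:
R1 <- (1/5)*R1:  [    1  -4/5    -1  |   1/5     0     0 ]
R2 <- R2 - (15)*R1:  [  0  -3   6  |  -3   1   0 ]
R3 <- R3 - (-15)*R1:  [  0  -6  16  |   3   0   1 ]
R2 <- (1/-3)*R2:  [    0     1    -2  |     1  -1/3     0 ]
R1 <- R1 - (-4/5)*R2:  [     1      0  -13/5  |      1  -4/15      0 ]
R3 <- R3 - (-6)*R2:  [  0   0   4  |   9  -2   1 ]
R3 <- (1/4)*R3:  [    0     0     1  |   9/4  -1/2   1/4 ]
R1 <- R1 - (-13/5)*R3:  [      1       0       0  |  137/20  -47/30   13/20 ]
R2 <- R2 - (-2)*R3:  [    0     1     0  |  11/2  -4/3   1/2 ]
Right block of [I | A^{-1}] is the inverse:
[ 137/20  -47/30  13/20 ]
[   11/2    -4/3    1/2 ]
[    9/4    -1/2    1/4 ]

inverse = [137/20 -47/30 13/20; 11/2 -4/3 1/2; 9/4 -1/2 1/4]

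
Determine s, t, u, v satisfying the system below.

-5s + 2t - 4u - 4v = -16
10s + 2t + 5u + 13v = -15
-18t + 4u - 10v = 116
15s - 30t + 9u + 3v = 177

(4, -4, 1, -4)

Forward elimination on [A|b]:
R2 <- R2 - (-2)*R1:  [   0    6   -3    5  -47 ]
R4 <- R4 - (-3)*R1:  [   0  -24   -3   -9  129 ]
R3 <- R3 - (-3)*R2:  [   0    0   -5    5  -25 ]
R4 <- R4 - (-4)*R2:  [   0    0  -15   11  -59 ]
R4 <- R4 - (3)*R3:  [  0   0   0  -4  16 ]
Row echelon form:
[ -5  2  -4  -4  |  -16 ]
[  0  6  -3   5  |  -47 ]
[  0  0  -5   5  |  -25 ]
[  0  0   0  -4  |   16 ]
Back-substitution:
v = (16) / -4 = -4
u = (-25 - (5)*(-4)) / -5 = 1
t = (-47 - (-3)*(1) - (5)*(-4)) / 6 = -4
s = (-16 - (2)*(-4) - (-4)*(1) - (-4)*(-4)) / -5 = 4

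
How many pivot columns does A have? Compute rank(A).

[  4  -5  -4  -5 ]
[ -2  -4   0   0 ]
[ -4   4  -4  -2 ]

Row reduction:
R2 <- R2 - (-1/2)*R1:  [     0  -13/2     -2   -5/2 ]
R3 <- R3 - (-1)*R1:  [  0  -1  -8  -7 ]
R3 <- R3 - (2/13)*R2:  [       0        0  -100/13   -86/13 ]
Row echelon form:
[ 4     -5       -4      -5 ]
[ 0  -13/2       -2    -5/2 ]
[ 0      0  -100/13  -86/13 ]
Nonzero rows / pivot columns: 3

rank(A) = 3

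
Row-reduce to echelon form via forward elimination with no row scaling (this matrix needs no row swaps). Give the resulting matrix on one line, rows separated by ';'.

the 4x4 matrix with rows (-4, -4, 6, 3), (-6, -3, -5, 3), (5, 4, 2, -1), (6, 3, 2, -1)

Forward elimination:
R2 <- R2 - (3/2)*R1:  [    0     3   -14  -3/2 ]
R3 <- R3 - (-5/4)*R1:  [    0    -1  19/2  11/4 ]
R4 <- R4 - (-3/2)*R1:  [   0   -3   11  7/2 ]
R3 <- R3 - (-1/3)*R2:  [    0     0  29/6   9/4 ]
R4 <- R4 - (-1)*R2:  [  0   0  -3   2 ]
R4 <- R4 - (-18/29)*R3:  [      0       0       0  197/58 ]
Row echelon form:
[ -4  -4     6       3 ]
[  0   3   -14    -3/2 ]
[  0   0  29/6     9/4 ]
[  0   0     0  197/58 ]

REF = [-4 -4 6 3; 0 3 -14 -3/2; 0 0 29/6 9/4; 0 0 0 197/58]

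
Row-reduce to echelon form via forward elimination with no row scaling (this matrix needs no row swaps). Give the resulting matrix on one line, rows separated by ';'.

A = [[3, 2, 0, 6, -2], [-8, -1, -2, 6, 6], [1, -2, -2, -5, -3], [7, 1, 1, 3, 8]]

Forward elimination:
R2 <- R2 - (-8/3)*R1:  [    0  13/3    -2    22   2/3 ]
R3 <- R3 - (1/3)*R1:  [    0  -8/3    -2    -7  -7/3 ]
R4 <- R4 - (7/3)*R1:  [     0  -11/3      1    -11   38/3 ]
R3 <- R3 - (-8/13)*R2:  [      0       0  -42/13   85/13  -25/13 ]
R4 <- R4 - (-11/13)*R2:  [      0       0   -9/13   99/13  172/13 ]
R4 <- R4 - (3/14)*R3:  [      0       0       0   87/14  191/14 ]
Row echelon form:
[ 3     2       0      6      -2 ]
[ 0  13/3      -2     22     2/3 ]
[ 0     0  -42/13  85/13  -25/13 ]
[ 0     0       0  87/14  191/14 ]

REF = [3 2 0 6 -2; 0 13/3 -2 22 2/3; 0 0 -42/13 85/13 -25/13; 0 0 0 87/14 191/14]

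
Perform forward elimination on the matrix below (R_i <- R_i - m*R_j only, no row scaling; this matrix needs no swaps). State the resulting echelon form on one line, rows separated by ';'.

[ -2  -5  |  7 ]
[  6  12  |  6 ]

REF = [-2 -5 7; 0 -3 27]

Forward elimination:
R2 <- R2 - (-3)*R1:  [  0  -3  27 ]
Row echelon form:
[ -2  -5  |   7 ]
[  0  -3  |  27 ]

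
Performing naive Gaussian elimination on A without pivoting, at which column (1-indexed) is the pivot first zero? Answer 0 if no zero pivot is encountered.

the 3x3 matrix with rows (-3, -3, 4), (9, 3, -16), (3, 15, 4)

first zero-pivot column = 3

Naive forward elimination:
R2 <- R2 - (-3)*R1:  [  0  -6  -4 ]
R3 <- R3 - (-1)*R1:  [  0  12   8 ]
R3 <- R3 - (-2)*R2:  [ 0  0  0 ]
Matrix at this point:
[ -3  -3   4 ]
[  0  -6  -4 ]
[  0   0   0 ]
Pivot entry (3,3) in the last row is zero and there are no rows below to swap with -> zero pivot in column 3 (A is singular).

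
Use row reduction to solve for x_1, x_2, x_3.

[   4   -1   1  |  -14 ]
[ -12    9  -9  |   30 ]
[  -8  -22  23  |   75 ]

Forward elimination on [A|b]:
R2 <- R2 - (-3)*R1:  [   0    6   -6  -12 ]
R3 <- R3 - (-2)*R1:  [   0  -24   25   47 ]
R3 <- R3 - (-4)*R2:  [  0   0   1  -1 ]
Row echelon form:
[ 4  -1   1  |  -14 ]
[ 0   6  -6  |  -12 ]
[ 0   0   1  |   -1 ]
Back-substitution:
x_3 = (-1) / 1 = -1
x_2 = (-12 - (-6)*(-1)) / 6 = -3
x_1 = (-14 - (-1)*(-3) - (1)*(-1)) / 4 = -4

(-4, -3, -1)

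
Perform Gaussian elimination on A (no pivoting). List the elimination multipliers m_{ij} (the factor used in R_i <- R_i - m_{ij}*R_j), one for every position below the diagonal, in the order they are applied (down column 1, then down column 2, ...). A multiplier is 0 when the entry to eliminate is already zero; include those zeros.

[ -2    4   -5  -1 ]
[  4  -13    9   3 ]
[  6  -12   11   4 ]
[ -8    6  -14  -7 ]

Forward elimination:
R2 <- R2 - (-2)*R1:  [  0  -5  -1   1 ]
R3 <- R3 - (-3)*R1:  [  0   0  -4   1 ]
R4 <- R4 - (4)*R1:  [   0  -10    6   -3 ]
R3: entry in column 2 is already 0 -> m_{32} = 0 (no row operation needed)
R4 <- R4 - (2)*R2:  [  0   0   8  -5 ]
R4 <- R4 - (-2)*R3:  [  0   0   0  -3 ]
Multipliers (in order of application): m_{21} = -2, m_{31} = -3, m_{41} = 4, m_{32} = 0, m_{42} = 2, m_{43} = -2

multipliers: -2, -3, 4, 0, 2, -2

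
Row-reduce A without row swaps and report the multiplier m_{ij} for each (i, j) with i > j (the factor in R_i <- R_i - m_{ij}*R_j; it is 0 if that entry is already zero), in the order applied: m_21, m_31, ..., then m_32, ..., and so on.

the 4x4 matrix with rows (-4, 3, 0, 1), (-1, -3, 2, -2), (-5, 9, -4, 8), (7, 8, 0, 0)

Forward elimination:
R2 <- R2 - (1/4)*R1:  [     0  -15/4      2   -9/4 ]
R3 <- R3 - (5/4)*R1:  [    0  21/4    -4  27/4 ]
R4 <- R4 - (-7/4)*R1:  [    0  53/4     0   7/4 ]
R3 <- R3 - (-7/5)*R2:  [    0     0  -6/5  18/5 ]
R4 <- R4 - (-53/15)*R2:  [      0       0  106/15   -31/5 ]
R4 <- R4 - (-53/9)*R3:  [  0   0   0  15 ]
Multipliers (in order of application): m_{21} = 1/4, m_{31} = 5/4, m_{41} = -7/4, m_{32} = -7/5, m_{42} = -53/15, m_{43} = -53/9

multipliers: 1/4, 5/4, -7/4, -7/5, -53/15, -53/9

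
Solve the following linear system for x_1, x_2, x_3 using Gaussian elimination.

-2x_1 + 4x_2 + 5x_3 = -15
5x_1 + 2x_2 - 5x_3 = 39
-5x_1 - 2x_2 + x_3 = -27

Forward elimination on [A|b]:
R2 <- R2 - (-5/2)*R1:  [    0    12  15/2   3/2 ]
R3 <- R3 - (5/2)*R1:  [     0    -12  -23/2   21/2 ]
R3 <- R3 - (-1)*R2:  [  0   0  -4  12 ]
Row echelon form:
[ -2   4     5  |  -15 ]
[  0  12  15/2  |  3/2 ]
[  0   0    -4  |   12 ]
Back-substitution:
x_3 = (12) / -4 = -3
x_2 = (3/2 - (15/2)*(-3)) / 12 = 2
x_1 = (-15 - (4)*(2) - (5)*(-3)) / -2 = 4

(4, 2, -3)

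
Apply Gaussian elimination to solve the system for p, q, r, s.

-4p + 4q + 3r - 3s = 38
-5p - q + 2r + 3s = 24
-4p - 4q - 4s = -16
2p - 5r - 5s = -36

Forward elimination on [A|b]:
R2 <- R2 - (5/4)*R1:  [     0     -6   -7/4   27/4  -47/2 ]
R3 <- R3 - (1)*R1:  [   0   -8   -3   -1  -54 ]
R4 <- R4 - (-1/2)*R1:  [     0      2   -7/2  -13/2    -17 ]
R3 <- R3 - (4/3)*R2:  [     0      0   -2/3    -10  -68/3 ]
R4 <- R4 - (-1/3)*R2:  [      0       0  -49/12   -17/4  -149/6 ]
R4 <- R4 - (49/8)*R3:  [   0    0    0   57  114 ]
Row echelon form:
[ -4   4     3    -3  |     38 ]
[  0  -6  -7/4  27/4  |  -47/2 ]
[  0   0  -2/3   -10  |  -68/3 ]
[  0   0     0    57  |    114 ]
Back-substitution:
s = (114) / 57 = 2
r = (-68/3 - (-10)*(2)) / (-2/3) = 4
q = (-47/2 - (-7/4)*(4) - (27/4)*(2)) / -6 = 5
p = (38 - (4)*(5) - (3)*(4) - (-3)*(2)) / -4 = -3

(-3, 5, 4, 2)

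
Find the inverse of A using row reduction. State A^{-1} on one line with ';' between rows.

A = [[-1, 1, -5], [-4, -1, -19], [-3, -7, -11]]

inverse = [-61/5 23/5 -12/5; 13/10 -2/5 1/10; 5/2 -1 1/2]

Gauss-Jordan on [A | I]:
R1 <- (1/-1)*R1:  [  1  -1   5  |  -1   0   0 ]
R2 <- R2 - (-4)*R1:  [  0  -5   1  |  -4   1   0 ]
R3 <- R3 - (-3)*R1:  [   0  -10    4  |   -3    0    1 ]
R2 <- (1/-5)*R2:  [    0     1  -1/5  |   4/5  -1/5     0 ]
R1 <- R1 - (-1)*R2:  [    1     0  24/5  |  -1/5  -1/5     0 ]
R3 <- R3 - (-10)*R2:  [  0   0   2  |   5  -2   1 ]
R3 <- (1/2)*R3:  [   0    0    1  |  5/2   -1  1/2 ]
R1 <- R1 - (24/5)*R3:  [     1      0      0  |  -61/5   23/5  -12/5 ]
R2 <- R2 - (-1/5)*R3:  [     0      1      0  |  13/10   -2/5   1/10 ]
Right block of [I | A^{-1}] is the inverse:
[ -61/5  23/5  -12/5 ]
[ 13/10  -2/5   1/10 ]
[   5/2    -1    1/2 ]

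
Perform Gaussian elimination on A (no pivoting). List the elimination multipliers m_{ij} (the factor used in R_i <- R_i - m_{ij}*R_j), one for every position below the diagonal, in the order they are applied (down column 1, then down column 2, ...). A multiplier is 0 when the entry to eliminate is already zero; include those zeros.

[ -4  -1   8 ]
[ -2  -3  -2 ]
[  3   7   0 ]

Forward elimination:
R2 <- R2 - (1/2)*R1:  [    0  -5/2    -6 ]
R3 <- R3 - (-3/4)*R1:  [    0  25/4     6 ]
R3 <- R3 - (-5/2)*R2:  [  0   0  -9 ]
Multipliers (in order of application): m_{21} = 1/2, m_{31} = -3/4, m_{32} = -5/2

multipliers: 1/2, -3/4, -5/2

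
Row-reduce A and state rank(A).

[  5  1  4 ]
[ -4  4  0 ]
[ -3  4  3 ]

Row reduction:
R2 <- R2 - (-4/5)*R1:  [    0  24/5  16/5 ]
R3 <- R3 - (-3/5)*R1:  [    0  23/5  27/5 ]
R3 <- R3 - (23/24)*R2:  [   0    0  7/3 ]
Row echelon form:
[ 5     1     4 ]
[ 0  24/5  16/5 ]
[ 0     0   7/3 ]
Nonzero rows / pivot columns: 3

rank(A) = 3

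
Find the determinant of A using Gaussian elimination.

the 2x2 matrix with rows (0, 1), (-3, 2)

det(A) = 3

Forward elimination:
R1 <-> R2   (pivot in column 1 was zero)
[ -3  2 ]
[  0  1 ]
Upper-triangular form:
[ -3  2 ]
[  0  1 ]
det(A) = (-1)^1 * (-3) * (1) = 3  (1 row swap -> sign -1)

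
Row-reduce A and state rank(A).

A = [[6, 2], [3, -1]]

Row reduction:
R2 <- R2 - (1/2)*R1:  [  0  -2 ]
Row echelon form:
[ 6   2 ]
[ 0  -2 ]
Nonzero rows / pivot columns: 2

rank(A) = 2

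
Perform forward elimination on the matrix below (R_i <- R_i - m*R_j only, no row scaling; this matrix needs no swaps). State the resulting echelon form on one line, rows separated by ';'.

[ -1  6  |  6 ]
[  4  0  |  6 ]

REF = [-1 6 6; 0 24 30]

Forward elimination:
R2 <- R2 - (-4)*R1:  [  0  24  30 ]
Row echelon form:
[ -1   6  |   6 ]
[  0  24  |  30 ]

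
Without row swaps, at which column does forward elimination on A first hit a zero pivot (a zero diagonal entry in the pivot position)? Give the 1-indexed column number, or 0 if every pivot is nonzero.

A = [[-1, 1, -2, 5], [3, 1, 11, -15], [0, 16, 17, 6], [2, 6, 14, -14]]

Naive forward elimination:
R2 <- R2 - (-3)*R1:  [ 0  4  5  0 ]
R4 <- R4 - (-2)*R1:  [  0   8  10  -4 ]
R3 <- R3 - (4)*R2:  [  0   0  -3   6 ]
R4 <- R4 - (2)*R2:  [  0   0   0  -4 ]
All pivots nonzero; naive elimination completes without hitting a zero pivot.

first zero-pivot column = 0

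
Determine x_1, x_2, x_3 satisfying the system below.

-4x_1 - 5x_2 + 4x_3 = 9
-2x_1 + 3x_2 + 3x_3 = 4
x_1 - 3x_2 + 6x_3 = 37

(4, -1, 5)

Forward elimination on [A|b]:
R2 <- R2 - (1/2)*R1:  [    0  11/2     1  -1/2 ]
R3 <- R3 - (-1/4)*R1:  [     0  -17/4      7  157/4 ]
R3 <- R3 - (-17/22)*R2:  [      0       0  171/22  855/22 ]
Row echelon form:
[ -4    -5       4  |       9 ]
[  0  11/2       1  |    -1/2 ]
[  0     0  171/22  |  855/22 ]
Back-substitution:
x_3 = (855/22) / (171/22) = 5
x_2 = (-1/2 - (1)*(5)) / (11/2) = -1
x_1 = (9 - (-5)*(-1) - (4)*(5)) / -4 = 4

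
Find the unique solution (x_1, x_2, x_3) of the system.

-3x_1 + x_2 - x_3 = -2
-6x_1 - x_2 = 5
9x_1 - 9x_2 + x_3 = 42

(0, -5, -3)

Forward elimination on [A|b]:
R2 <- R2 - (2)*R1:  [  0  -3   2   9 ]
R3 <- R3 - (-3)*R1:  [  0  -6  -2  36 ]
R3 <- R3 - (2)*R2:  [  0   0  -6  18 ]
Row echelon form:
[ -3   1  -1  |  -2 ]
[  0  -3   2  |   9 ]
[  0   0  -6  |  18 ]
Back-substitution:
x_3 = (18) / -6 = -3
x_2 = (9 - (2)*(-3)) / -3 = -5
x_1 = (-2 - (1)*(-5) - (-1)*(-3)) / -3 = 0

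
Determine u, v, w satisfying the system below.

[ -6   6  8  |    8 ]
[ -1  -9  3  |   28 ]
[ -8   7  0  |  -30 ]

Forward elimination on [A|b]:
R2 <- R2 - (1/6)*R1:  [    0   -10   5/3  80/3 ]
R3 <- R3 - (4/3)*R1:  [      0      -1   -32/3  -122/3 ]
R3 <- R3 - (1/10)*R2:  [      0       0   -65/6  -130/3 ]
Row echelon form:
[ -6    6      8  |       8 ]
[  0  -10    5/3  |    80/3 ]
[  0    0  -65/6  |  -130/3 ]
Back-substitution:
w = (-130/3) / (-65/6) = 4
v = (80/3 - (5/3)*(4)) / -10 = -2
u = (8 - (6)*(-2) - (8)*(4)) / -6 = 2

(2, -2, 4)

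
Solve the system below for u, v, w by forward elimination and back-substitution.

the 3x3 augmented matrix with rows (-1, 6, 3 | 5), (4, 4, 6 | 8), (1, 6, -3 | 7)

Forward elimination on [A|b]:
R2 <- R2 - (-4)*R1:  [  0  28  18  28 ]
R3 <- R3 - (-1)*R1:  [  0  12   0  12 ]
R3 <- R3 - (3/7)*R2:  [     0      0  -54/7      0 ]
Row echelon form:
[ -1   6      3  |   5 ]
[  0  28     18  |  28 ]
[  0   0  -54/7  |   0 ]
Back-substitution:
w = (0) / (-54/7) = 0
v = (28 - (18)*(0)) / 28 = 1
u = (5 - (6)*(1) - (3)*(0)) / -1 = 1

(1, 1, 0)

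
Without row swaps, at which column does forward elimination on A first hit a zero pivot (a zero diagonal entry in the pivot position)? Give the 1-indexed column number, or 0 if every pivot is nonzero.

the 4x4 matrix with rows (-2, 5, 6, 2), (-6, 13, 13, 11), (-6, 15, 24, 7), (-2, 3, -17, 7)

first zero-pivot column = 0

Naive forward elimination:
R2 <- R2 - (3)*R1:  [  0  -2  -5   5 ]
R3 <- R3 - (3)*R1:  [ 0  0  6  1 ]
R4 <- R4 - (1)*R1:  [   0   -2  -23    5 ]
R4 <- R4 - (1)*R2:  [   0    0  -18    0 ]
R4 <- R4 - (-3)*R3:  [ 0  0  0  3 ]
All pivots nonzero; naive elimination completes without hitting a zero pivot.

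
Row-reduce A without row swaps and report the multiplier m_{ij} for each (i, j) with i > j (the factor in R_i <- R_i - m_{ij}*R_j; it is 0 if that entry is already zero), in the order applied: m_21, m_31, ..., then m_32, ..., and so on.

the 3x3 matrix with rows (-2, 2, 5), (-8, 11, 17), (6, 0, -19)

Forward elimination:
R2 <- R2 - (4)*R1:  [  0   3  -3 ]
R3 <- R3 - (-3)*R1:  [  0   6  -4 ]
R3 <- R3 - (2)*R2:  [ 0  0  2 ]
Multipliers (in order of application): m_{21} = 4, m_{31} = -3, m_{32} = 2

multipliers: 4, -3, 2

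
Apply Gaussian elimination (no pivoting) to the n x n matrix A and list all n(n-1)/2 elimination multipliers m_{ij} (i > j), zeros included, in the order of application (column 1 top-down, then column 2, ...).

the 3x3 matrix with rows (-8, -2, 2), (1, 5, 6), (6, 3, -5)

Forward elimination:
R2 <- R2 - (-1/8)*R1:  [    0  19/4  25/4 ]
R3 <- R3 - (-3/4)*R1:  [    0   3/2  -7/2 ]
R3 <- R3 - (6/19)*R2:  [       0        0  -104/19 ]
Multipliers (in order of application): m_{21} = -1/8, m_{31} = -3/4, m_{32} = 6/19

multipliers: -1/8, -3/4, 6/19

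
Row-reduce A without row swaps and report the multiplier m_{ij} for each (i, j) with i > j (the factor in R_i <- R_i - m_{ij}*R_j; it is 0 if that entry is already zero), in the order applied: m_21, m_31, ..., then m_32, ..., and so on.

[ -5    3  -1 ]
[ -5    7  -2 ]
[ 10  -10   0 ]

Forward elimination:
R2 <- R2 - (1)*R1:  [  0   4  -1 ]
R3 <- R3 - (-2)*R1:  [  0  -4  -2 ]
R3 <- R3 - (-1)*R2:  [  0   0  -3 ]
Multipliers (in order of application): m_{21} = 1, m_{31} = -2, m_{32} = -1

multipliers: 1, -2, -1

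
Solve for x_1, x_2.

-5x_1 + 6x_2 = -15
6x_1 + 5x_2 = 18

(3, 0)

Forward elimination on [A|b]:
R2 <- R2 - (-6/5)*R1:  [    0  61/5     0 ]
Row echelon form:
[ -5     6  |  -15 ]
[  0  61/5  |    0 ]
Back-substitution:
x_2 = (0) / (61/5) = 0
x_1 = (-15 - (6)*(0)) / -5 = 3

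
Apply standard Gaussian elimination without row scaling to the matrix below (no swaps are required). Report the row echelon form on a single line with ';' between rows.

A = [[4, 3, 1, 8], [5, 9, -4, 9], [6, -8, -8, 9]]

Forward elimination:
R2 <- R2 - (5/4)*R1:  [     0   21/4  -21/4     -1 ]
R3 <- R3 - (3/2)*R1:  [     0  -25/2  -19/2     -3 ]
R3 <- R3 - (-50/21)*R2:  [       0        0      -22  -113/21 ]
Row echelon form:
[ 4     3      1        8 ]
[ 0  21/4  -21/4       -1 ]
[ 0     0    -22  -113/21 ]

REF = [4 3 1 8; 0 21/4 -21/4 -1; 0 0 -22 -113/21]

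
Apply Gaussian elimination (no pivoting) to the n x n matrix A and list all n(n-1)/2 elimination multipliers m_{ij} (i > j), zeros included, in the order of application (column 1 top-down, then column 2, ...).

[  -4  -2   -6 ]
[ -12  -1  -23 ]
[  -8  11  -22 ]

Forward elimination:
R2 <- R2 - (3)*R1:  [  0   5  -5 ]
R3 <- R3 - (2)*R1:  [   0   15  -10 ]
R3 <- R3 - (3)*R2:  [ 0  0  5 ]
Multipliers (in order of application): m_{21} = 3, m_{31} = 2, m_{32} = 3

multipliers: 3, 2, 3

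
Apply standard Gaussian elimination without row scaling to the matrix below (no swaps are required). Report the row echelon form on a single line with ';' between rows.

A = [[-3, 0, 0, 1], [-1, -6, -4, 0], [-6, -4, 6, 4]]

Forward elimination:
R2 <- R2 - (1/3)*R1:  [    0    -6    -4  -1/3 ]
R3 <- R3 - (2)*R1:  [  0  -4   6   2 ]
R3 <- R3 - (2/3)*R2:  [    0     0  26/3  20/9 ]
Row echelon form:
[ -3   0     0     1 ]
[  0  -6    -4  -1/3 ]
[  0   0  26/3  20/9 ]

REF = [-3 0 0 1; 0 -6 -4 -1/3; 0 0 26/3 20/9]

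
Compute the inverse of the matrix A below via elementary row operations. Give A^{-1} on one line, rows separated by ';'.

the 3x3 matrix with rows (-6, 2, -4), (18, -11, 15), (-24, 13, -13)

inverse = [-13/45 -13/90 -7/90; -7/10 -1/10 1/10; -1/6 1/6 1/6]

Gauss-Jordan on [A | I]:
R1 <- (1/-6)*R1:  [    1  -1/3   2/3  |  -1/6     0     0 ]
R2 <- R2 - (18)*R1:  [  0  -5   3  |   3   1   0 ]
R3 <- R3 - (-24)*R1:  [  0   5   3  |  -4   0   1 ]
R2 <- (1/-5)*R2:  [    0     1  -3/5  |  -3/5  -1/5     0 ]
R1 <- R1 - (-1/3)*R2:  [      1       0    7/15  |  -11/30   -1/15       0 ]
R3 <- R3 - (5)*R2:  [  0   0   6  |  -1   1   1 ]
R3 <- (1/6)*R3:  [    0     0     1  |  -1/6   1/6   1/6 ]
R1 <- R1 - (7/15)*R3:  [      1       0       0  |  -13/45  -13/90   -7/90 ]
R2 <- R2 - (-3/5)*R3:  [     0      1      0  |  -7/10  -1/10   1/10 ]
Right block of [I | A^{-1}] is the inverse:
[ -13/45  -13/90  -7/90 ]
[  -7/10   -1/10   1/10 ]
[   -1/6     1/6    1/6 ]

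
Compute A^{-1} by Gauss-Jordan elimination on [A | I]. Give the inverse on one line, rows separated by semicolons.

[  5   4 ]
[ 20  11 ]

Gauss-Jordan on [A | I]:
R1 <- (1/5)*R1:  [   1  4/5  |  1/5    0 ]
R2 <- R2 - (20)*R1:  [  0  -5  |  -4   1 ]
R2 <- (1/-5)*R2:  [    0     1  |   4/5  -1/5 ]
R1 <- R1 - (4/5)*R2:  [      1       0  |  -11/25    4/25 ]
Right block of [I | A^{-1}] is the inverse:
[ -11/25  4/25 ]
[    4/5  -1/5 ]

inverse = [-11/25 4/25; 4/5 -1/5]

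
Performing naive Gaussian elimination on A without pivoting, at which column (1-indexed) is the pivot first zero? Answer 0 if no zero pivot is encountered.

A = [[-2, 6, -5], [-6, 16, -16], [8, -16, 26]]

first zero-pivot column = 0

Naive forward elimination:
R2 <- R2 - (3)*R1:  [  0  -2  -1 ]
R3 <- R3 - (-4)*R1:  [ 0  8  6 ]
R3 <- R3 - (-4)*R2:  [ 0  0  2 ]
All pivots nonzero; naive elimination completes without hitting a zero pivot.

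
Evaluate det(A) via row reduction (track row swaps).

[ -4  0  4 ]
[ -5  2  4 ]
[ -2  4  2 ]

det(A) = -16

Forward elimination:
R2 <- R2 - (5/4)*R1:  [  0   2  -1 ]
R3 <- R3 - (1/2)*R1:  [ 0  4  0 ]
R3 <- R3 - (2)*R2:  [ 0  0  2 ]
Upper-triangular form:
[ -4  0   4 ]
[  0  2  -1 ]
[  0  0   2 ]
det(A) = (-1)^0 * (-4) * (2) * (2) = -16  (0 row swaps -> sign +1)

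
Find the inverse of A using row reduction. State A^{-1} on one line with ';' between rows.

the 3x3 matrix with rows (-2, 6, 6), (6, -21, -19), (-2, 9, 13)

inverse = [-17/6 -2/3 1/3; -10/9 -7/18 -1/18; 1/3 1/6 1/6]

Gauss-Jordan on [A | I]:
R1 <- (1/-2)*R1:  [    1    -3    -3  |  -1/2     0     0 ]
R2 <- R2 - (6)*R1:  [  0  -3  -1  |   3   1   0 ]
R3 <- R3 - (-2)*R1:  [  0   3   7  |  -1   0   1 ]
R2 <- (1/-3)*R2:  [    0     1   1/3  |    -1  -1/3     0 ]
R1 <- R1 - (-3)*R2:  [    1     0    -2  |  -7/2    -1     0 ]
R3 <- R3 - (3)*R2:  [ 0  0  6  |  2  1  1 ]
R3 <- (1/6)*R3:  [   0    0    1  |  1/3  1/6  1/6 ]
R1 <- R1 - (-2)*R3:  [     1      0      0  |  -17/6   -2/3    1/3 ]
R2 <- R2 - (1/3)*R3:  [     0      1      0  |  -10/9  -7/18  -1/18 ]
Right block of [I | A^{-1}] is the inverse:
[ -17/6   -2/3    1/3 ]
[ -10/9  -7/18  -1/18 ]
[   1/3    1/6    1/6 ]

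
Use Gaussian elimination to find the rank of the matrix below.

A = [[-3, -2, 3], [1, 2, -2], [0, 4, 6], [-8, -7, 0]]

Row reduction:
R2 <- R2 - (-1/3)*R1:  [   0  4/3   -1 ]
R4 <- R4 - (8/3)*R1:  [    0  -5/3    -8 ]
R3 <- R3 - (3)*R2:  [ 0  0  9 ]
R4 <- R4 - (-5/4)*R2:  [     0      0  -37/4 ]
R4 <- R4 - (-37/36)*R3:  [ 0  0  0 ]
Row echelon form:
[ -3   -2   3 ]
[  0  4/3  -1 ]
[  0    0   9 ]
[  0    0   0 ]
Nonzero rows / pivot columns: 3

rank(A) = 3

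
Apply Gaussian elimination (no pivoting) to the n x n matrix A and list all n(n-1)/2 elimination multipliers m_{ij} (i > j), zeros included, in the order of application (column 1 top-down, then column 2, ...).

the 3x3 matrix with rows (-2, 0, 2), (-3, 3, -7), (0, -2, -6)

Forward elimination:
R2 <- R2 - (3/2)*R1:  [   0    3  -10 ]
R3: entry in column 1 is already 0 -> m_{31} = 0 (no row operation needed)
R3 <- R3 - (-2/3)*R2:  [     0      0  -38/3 ]
Multipliers (in order of application): m_{21} = 3/2, m_{31} = 0, m_{32} = -2/3

multipliers: 3/2, 0, -2/3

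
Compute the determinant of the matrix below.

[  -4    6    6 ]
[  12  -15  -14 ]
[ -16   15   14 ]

det(A) = -24

Forward elimination:
R2 <- R2 - (-3)*R1:  [ 0  3  4 ]
R3 <- R3 - (4)*R1:  [   0   -9  -10 ]
R3 <- R3 - (-3)*R2:  [ 0  0  2 ]
Upper-triangular form:
[ -4  6  6 ]
[  0  3  4 ]
[  0  0  2 ]
det(A) = (-1)^0 * (-4) * (3) * (2) = -24  (0 row swaps -> sign +1)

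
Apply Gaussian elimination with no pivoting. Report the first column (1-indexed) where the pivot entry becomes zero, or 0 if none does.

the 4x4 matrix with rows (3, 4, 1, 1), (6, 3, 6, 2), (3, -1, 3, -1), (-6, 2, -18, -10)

first zero-pivot column = 4

Naive forward elimination:
R2 <- R2 - (2)*R1:  [  0  -5   4   0 ]
R3 <- R3 - (1)*R1:  [  0  -5   2  -2 ]
R4 <- R4 - (-2)*R1:  [   0   10  -16   -8 ]
R3 <- R3 - (1)*R2:  [  0   0  -2  -2 ]
R4 <- R4 - (-2)*R2:  [  0   0  -8  -8 ]
R4 <- R4 - (4)*R3:  [ 0  0  0  0 ]
Matrix at this point:
[ 3   4   1   1 ]
[ 0  -5   4   0 ]
[ 0   0  -2  -2 ]
[ 0   0   0   0 ]
Pivot entry (4,4) in the last row is zero and there are no rows below to swap with -> zero pivot in column 4 (A is singular).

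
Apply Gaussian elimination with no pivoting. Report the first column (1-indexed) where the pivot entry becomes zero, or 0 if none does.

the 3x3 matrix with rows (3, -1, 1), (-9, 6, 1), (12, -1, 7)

Naive forward elimination:
R2 <- R2 - (-3)*R1:  [ 0  3  4 ]
R3 <- R3 - (4)*R1:  [ 0  3  3 ]
R3 <- R3 - (1)*R2:  [  0   0  -1 ]
All pivots nonzero; naive elimination completes without hitting a zero pivot.

first zero-pivot column = 0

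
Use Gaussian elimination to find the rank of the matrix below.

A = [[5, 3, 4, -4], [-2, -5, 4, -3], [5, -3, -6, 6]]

Row reduction:
R2 <- R2 - (-2/5)*R1:  [     0  -19/5   28/5  -23/5 ]
R3 <- R3 - (1)*R1:  [   0   -6  -10   10 ]
R3 <- R3 - (30/19)*R2:  [       0        0  -358/19   328/19 ]
Row echelon form:
[ 5      3        4      -4 ]
[ 0  -19/5     28/5   -23/5 ]
[ 0      0  -358/19  328/19 ]
Nonzero rows / pivot columns: 3

rank(A) = 3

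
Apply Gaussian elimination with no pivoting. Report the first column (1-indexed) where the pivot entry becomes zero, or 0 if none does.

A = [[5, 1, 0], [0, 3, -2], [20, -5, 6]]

first zero-pivot column = 3

Naive forward elimination:
R3 <- R3 - (4)*R1:  [  0  -9   6 ]
R3 <- R3 - (-3)*R2:  [ 0  0  0 ]
Matrix at this point:
[ 5  1   0 ]
[ 0  3  -2 ]
[ 0  0   0 ]
Pivot entry (3,3) in the last row is zero and there are no rows below to swap with -> zero pivot in column 3 (A is singular).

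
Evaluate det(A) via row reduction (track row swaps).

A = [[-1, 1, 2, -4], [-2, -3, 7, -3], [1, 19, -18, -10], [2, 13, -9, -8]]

Forward elimination:
R2 <- R2 - (2)*R1:  [  0  -5   3   5 ]
R3 <- R3 - (-1)*R1:  [   0   20  -16  -14 ]
R4 <- R4 - (-2)*R1:  [   0   15   -5  -16 ]
R3 <- R3 - (-4)*R2:  [  0   0  -4   6 ]
R4 <- R4 - (-3)*R2:  [  0   0   4  -1 ]
R4 <- R4 - (-1)*R3:  [ 0  0  0  5 ]
Upper-triangular form:
[ -1   1   2  -4 ]
[  0  -5   3   5 ]
[  0   0  -4   6 ]
[  0   0   0   5 ]
det(A) = (-1)^0 * (-1) * (-5) * (-4) * (5) = -100  (0 row swaps -> sign +1)

det(A) = -100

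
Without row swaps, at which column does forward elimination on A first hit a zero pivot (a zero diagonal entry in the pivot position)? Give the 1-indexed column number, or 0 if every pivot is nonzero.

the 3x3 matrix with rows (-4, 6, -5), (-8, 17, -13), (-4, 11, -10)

Naive forward elimination:
R2 <- R2 - (2)*R1:  [  0   5  -3 ]
R3 <- R3 - (1)*R1:  [  0   5  -5 ]
R3 <- R3 - (1)*R2:  [  0   0  -2 ]
All pivots nonzero; naive elimination completes without hitting a zero pivot.

first zero-pivot column = 0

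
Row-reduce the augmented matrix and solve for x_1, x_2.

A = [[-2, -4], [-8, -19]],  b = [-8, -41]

(-2, 3)

Forward elimination on [A|b]:
R2 <- R2 - (4)*R1:  [  0  -3  -9 ]
Row echelon form:
[ -2  -4  |  -8 ]
[  0  -3  |  -9 ]
Back-substitution:
x_2 = (-9) / -3 = 3
x_1 = (-8 - (-4)*(3)) / -2 = -2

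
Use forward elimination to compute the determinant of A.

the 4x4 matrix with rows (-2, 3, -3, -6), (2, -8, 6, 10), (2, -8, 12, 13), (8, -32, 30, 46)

Forward elimination:
R2 <- R2 - (-1)*R1:  [  0  -5   3   4 ]
R3 <- R3 - (-1)*R1:  [  0  -5   9   7 ]
R4 <- R4 - (-4)*R1:  [   0  -20   18   22 ]
R3 <- R3 - (1)*R2:  [ 0  0  6  3 ]
R4 <- R4 - (4)*R2:  [ 0  0  6  6 ]
R4 <- R4 - (1)*R3:  [ 0  0  0  3 ]
Upper-triangular form:
[ -2   3  -3  -6 ]
[  0  -5   3   4 ]
[  0   0   6   3 ]
[  0   0   0   3 ]
det(A) = (-1)^0 * (-2) * (-5) * (6) * (3) = 180  (0 row swaps -> sign +1)

det(A) = 180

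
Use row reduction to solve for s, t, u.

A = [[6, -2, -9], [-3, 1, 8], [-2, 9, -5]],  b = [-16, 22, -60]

Forward elimination on [A|b]:
R2 <- R2 - (-1/2)*R1:  [   0    0  7/2   14 ]
R3 <- R3 - (-1/3)*R1:  [      0    25/3      -8  -196/3 ]
R2 <-> R3   (pivot in column 2 was zero)
[ 6    -2   -9     -16 ]
[ 0  25/3   -8  -196/3 ]
[ 0     0  7/2      14 ]
Row echelon form:
[ 6    -2   -9  |     -16 ]
[ 0  25/3   -8  |  -196/3 ]
[ 0     0  7/2  |      14 ]
Back-substitution:
u = (14) / (7/2) = 4
t = (-196/3 - (-8)*(4)) / (25/3) = -4
s = (-16 - (-2)*(-4) - (-9)*(4)) / 6 = 2

(2, -4, 4)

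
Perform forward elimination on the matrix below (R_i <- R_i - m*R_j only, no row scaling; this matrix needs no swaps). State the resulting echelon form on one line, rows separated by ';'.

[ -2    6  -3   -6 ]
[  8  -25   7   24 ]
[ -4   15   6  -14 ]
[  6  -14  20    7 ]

REF = [-2 6 -3 -6; 0 -1 -5 0; 0 0 -3 -2; 0 0 0 -5]

Forward elimination:
R2 <- R2 - (-4)*R1:  [  0  -1  -5   0 ]
R3 <- R3 - (2)*R1:  [  0   3  12  -2 ]
R4 <- R4 - (-3)*R1:  [   0    4   11  -11 ]
R3 <- R3 - (-3)*R2:  [  0   0  -3  -2 ]
R4 <- R4 - (-4)*R2:  [   0    0   -9  -11 ]
R4 <- R4 - (3)*R3:  [  0   0   0  -5 ]
Row echelon form:
[ -2   6  -3  -6 ]
[  0  -1  -5   0 ]
[  0   0  -3  -2 ]
[  0   0   0  -5 ]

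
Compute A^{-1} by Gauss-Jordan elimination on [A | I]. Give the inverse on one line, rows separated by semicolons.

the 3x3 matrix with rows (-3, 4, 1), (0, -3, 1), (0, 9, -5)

inverse = [-1/3 -29/18 -7/18; 0 -5/6 -1/6; 0 -3/2 -1/2]

Gauss-Jordan on [A | I]:
R1 <- (1/-3)*R1:  [    1  -4/3  -1/3  |  -1/3     0     0 ]
R2 <- (1/-3)*R2:  [    0     1  -1/3  |     0  -1/3     0 ]
R1 <- R1 - (-4/3)*R2:  [    1     0  -7/9  |  -1/3  -4/9     0 ]
R3 <- R3 - (9)*R2:  [  0   0  -2  |   0   3   1 ]
R3 <- (1/-2)*R3:  [    0     0     1  |     0  -3/2  -1/2 ]
R1 <- R1 - (-7/9)*R3:  [      1       0       0  |    -1/3  -29/18   -7/18 ]
R2 <- R2 - (-1/3)*R3:  [    0     1     0  |     0  -5/6  -1/6 ]
Right block of [I | A^{-1}] is the inverse:
[ -1/3  -29/18  -7/18 ]
[    0    -5/6   -1/6 ]
[    0    -3/2   -1/2 ]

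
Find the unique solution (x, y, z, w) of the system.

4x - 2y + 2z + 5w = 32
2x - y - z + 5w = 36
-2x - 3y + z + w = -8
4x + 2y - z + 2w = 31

Forward elimination on [A|b]:
R2 <- R2 - (1/2)*R1:  [   0    0   -2  5/2   20 ]
R3 <- R3 - (-1/2)*R1:  [   0   -4    2  7/2    8 ]
R4 <- R4 - (1)*R1:  [  0   4  -3  -3  -1 ]
R2 <-> R3   (pivot in column 2 was zero)
[ 4  -2   2    5  32 ]
[ 0  -4   2  7/2   8 ]
[ 0   0  -2  5/2  20 ]
[ 0   4  -3   -3  -1 ]
R4 <- R4 - (-1)*R2:  [   0    0   -1  1/2    7 ]
R4 <- R4 - (1/2)*R3:  [    0     0     0  -3/4    -3 ]
Row echelon form:
[ 4  -2   2     5  |  32 ]
[ 0  -4   2   7/2  |   8 ]
[ 0   0  -2   5/2  |  20 ]
[ 0   0   0  -3/4  |  -3 ]
Back-substitution:
w = (-3) / (-3/4) = 4
z = (20 - (5/2)*(4)) / -2 = -5
y = (8 - (2)*(-5) - (7/2)*(4)) / -4 = -1
x = (32 - (-2)*(-1) - (2)*(-5) - (5)*(4)) / 4 = 5

(5, -1, -5, 4)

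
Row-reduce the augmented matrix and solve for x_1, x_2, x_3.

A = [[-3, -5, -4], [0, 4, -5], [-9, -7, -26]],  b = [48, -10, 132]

Forward elimination on [A|b]:
R3 <- R3 - (3)*R1:  [   0    8  -14  -12 ]
R3 <- R3 - (2)*R2:  [  0   0  -4   8 ]
Row echelon form:
[ -3  -5  -4  |   48 ]
[  0   4  -5  |  -10 ]
[  0   0  -4  |    8 ]
Back-substitution:
x_3 = (8) / -4 = -2
x_2 = (-10 - (-5)*(-2)) / 4 = -5
x_1 = (48 - (-5)*(-5) - (-4)*(-2)) / -3 = -5

(-5, -5, -2)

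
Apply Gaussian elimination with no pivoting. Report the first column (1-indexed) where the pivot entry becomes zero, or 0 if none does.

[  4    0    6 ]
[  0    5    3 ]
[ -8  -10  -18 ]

first zero-pivot column = 3

Naive forward elimination:
R3 <- R3 - (-2)*R1:  [   0  -10   -6 ]
R3 <- R3 - (-2)*R2:  [ 0  0  0 ]
Matrix at this point:
[ 4  0  6 ]
[ 0  5  3 ]
[ 0  0  0 ]
Pivot entry (3,3) in the last row is zero and there are no rows below to swap with -> zero pivot in column 3 (A is singular).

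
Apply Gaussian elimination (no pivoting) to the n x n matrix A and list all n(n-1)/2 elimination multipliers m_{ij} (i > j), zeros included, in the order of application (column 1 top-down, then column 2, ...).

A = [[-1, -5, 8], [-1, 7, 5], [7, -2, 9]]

Forward elimination:
R2 <- R2 - (1)*R1:  [  0  12  -3 ]
R3 <- R3 - (-7)*R1:  [   0  -37   65 ]
R3 <- R3 - (-37/12)*R2:  [     0      0  223/4 ]
Multipliers (in order of application): m_{21} = 1, m_{31} = -7, m_{32} = -37/12

multipliers: 1, -7, -37/12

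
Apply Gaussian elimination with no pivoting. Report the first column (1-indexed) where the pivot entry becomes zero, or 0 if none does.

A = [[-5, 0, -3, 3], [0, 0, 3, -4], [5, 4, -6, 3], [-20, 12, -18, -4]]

first zero-pivot column = 2

Naive forward elimination:
R3 <- R3 - (-1)*R1:  [  0   4  -9   6 ]
R4 <- R4 - (4)*R1:  [   0   12   -6  -16 ]
Matrix at this point:
[ -5   0  -3    3 ]
[  0   0   3   -4 ]
[  0   4  -9    6 ]
[  0  12  -6  -16 ]
Pivot entry (2,2) is zero but row 3 has 4 in column 2 -> naive elimination stops; a row interchange (e.g. R2 <-> R3) would be required here.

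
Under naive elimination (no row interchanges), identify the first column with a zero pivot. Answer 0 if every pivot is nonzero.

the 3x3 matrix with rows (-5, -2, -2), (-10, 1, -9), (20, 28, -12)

first zero-pivot column = 3

Naive forward elimination:
R2 <- R2 - (2)*R1:  [  0   5  -5 ]
R3 <- R3 - (-4)*R1:  [   0   20  -20 ]
R3 <- R3 - (4)*R2:  [ 0  0  0 ]
Matrix at this point:
[ -5  -2  -2 ]
[  0   5  -5 ]
[  0   0   0 ]
Pivot entry (3,3) in the last row is zero and there are no rows below to swap with -> zero pivot in column 3 (A is singular).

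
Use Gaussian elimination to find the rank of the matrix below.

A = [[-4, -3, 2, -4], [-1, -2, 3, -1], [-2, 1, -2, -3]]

Row reduction:
R2 <- R2 - (1/4)*R1:  [    0  -5/4   5/2     0 ]
R3 <- R3 - (1/2)*R1:  [   0  5/2   -3   -1 ]
R3 <- R3 - (-2)*R2:  [  0   0   2  -1 ]
Row echelon form:
[ -4    -3    2  -4 ]
[  0  -5/4  5/2   0 ]
[  0     0    2  -1 ]
Nonzero rows / pivot columns: 3

rank(A) = 3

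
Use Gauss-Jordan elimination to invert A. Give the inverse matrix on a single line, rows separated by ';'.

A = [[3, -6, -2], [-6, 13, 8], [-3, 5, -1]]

inverse = [-53/3 -16/3 -22/3; -10 -3 -4; 3 1 1]

Gauss-Jordan on [A | I]:
R1 <- (1/3)*R1:  [    1    -2  -2/3  |   1/3     0     0 ]
R2 <- R2 - (-6)*R1:  [ 0  1  4  |  2  1  0 ]
R3 <- R3 - (-3)*R1:  [  0  -1  -3  |   1   0   1 ]
R1 <- R1 - (-2)*R2:  [    1     0  22/3  |  13/3     2     0 ]
R3 <- R3 - (-1)*R2:  [ 0  0  1  |  3  1  1 ]
R1 <- R1 - (22/3)*R3:  [     1      0      0  |  -53/3  -16/3  -22/3 ]
R2 <- R2 - (4)*R3:  [   0    1    0  |  -10   -3   -4 ]
Right block of [I | A^{-1}] is the inverse:
[ -53/3  -16/3  -22/3 ]
[   -10     -3     -4 ]
[     3      1      1 ]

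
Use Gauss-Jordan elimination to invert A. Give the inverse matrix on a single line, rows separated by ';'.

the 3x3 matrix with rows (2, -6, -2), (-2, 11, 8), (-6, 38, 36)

Gauss-Jordan on [A | I]:
R1 <- (1/2)*R1:  [   1   -3   -1  |  1/2    0    0 ]
R2 <- R2 - (-2)*R1:  [ 0  5  6  |  1  1  0 ]
R3 <- R3 - (-6)*R1:  [  0  20  30  |   3   0   1 ]
R2 <- (1/5)*R2:  [   0    1  6/5  |  1/5  1/5    0 ]
R1 <- R1 - (-3)*R2:  [     1      0   13/5  |  11/10    3/5      0 ]
R3 <- R3 - (20)*R2:  [  0   0   6  |  -1  -4   1 ]
R3 <- (1/6)*R3:  [    0     0     1  |  -1/6  -2/3   1/6 ]
R1 <- R1 - (13/5)*R3:  [      1       0       0  |   23/15     7/3  -13/30 ]
R2 <- R2 - (6/5)*R3:  [    0     1     0  |   2/5     1  -1/5 ]
Right block of [I | A^{-1}] is the inverse:
[ 23/15   7/3  -13/30 ]
[   2/5     1    -1/5 ]
[  -1/6  -2/3     1/6 ]

inverse = [23/15 7/3 -13/30; 2/5 1 -1/5; -1/6 -2/3 1/6]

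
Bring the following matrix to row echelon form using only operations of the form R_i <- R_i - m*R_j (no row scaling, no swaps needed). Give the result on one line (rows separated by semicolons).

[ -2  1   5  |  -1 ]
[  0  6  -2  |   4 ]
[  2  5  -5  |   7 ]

REF = [-2 1 5 -1; 0 6 -2 4; 0 0 2 2]

Forward elimination:
R3 <- R3 - (-1)*R1:  [ 0  6  0  6 ]
R3 <- R3 - (1)*R2:  [ 0  0  2  2 ]
Row echelon form:
[ -2  1   5  |  -1 ]
[  0  6  -2  |   4 ]
[  0  0   2  |   2 ]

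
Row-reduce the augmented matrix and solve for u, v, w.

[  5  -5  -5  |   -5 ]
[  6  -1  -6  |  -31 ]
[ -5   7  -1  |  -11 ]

Forward elimination on [A|b]:
R2 <- R2 - (6/5)*R1:  [   0    5    0  -25 ]
R3 <- R3 - (-1)*R1:  [   0    2   -6  -16 ]
R3 <- R3 - (2/5)*R2:  [  0   0  -6  -6 ]
Row echelon form:
[ 5  -5  -5  |   -5 ]
[ 0   5   0  |  -25 ]
[ 0   0  -6  |   -6 ]
Back-substitution:
w = (-6) / -6 = 1
v = (-25) / 5 = -5
u = (-5 - (-5)*(-5) - (-5)*(1)) / 5 = -5

(-5, -5, 1)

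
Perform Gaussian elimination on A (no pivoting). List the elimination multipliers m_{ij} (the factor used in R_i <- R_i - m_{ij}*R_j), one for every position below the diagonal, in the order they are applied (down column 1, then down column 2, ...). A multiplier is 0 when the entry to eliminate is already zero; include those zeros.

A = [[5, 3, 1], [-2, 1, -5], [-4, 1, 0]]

Forward elimination:
R2 <- R2 - (-2/5)*R1:  [     0   11/5  -23/5 ]
R3 <- R3 - (-4/5)*R1:  [    0  17/5   4/5 ]
R3 <- R3 - (17/11)*R2:  [     0      0  87/11 ]
Multipliers (in order of application): m_{21} = -2/5, m_{31} = -4/5, m_{32} = 17/11

multipliers: -2/5, -4/5, 17/11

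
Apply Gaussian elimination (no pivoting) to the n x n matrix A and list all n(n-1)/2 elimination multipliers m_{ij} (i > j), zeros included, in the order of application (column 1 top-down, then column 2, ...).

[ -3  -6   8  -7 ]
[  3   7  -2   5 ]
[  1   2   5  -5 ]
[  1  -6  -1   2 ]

Forward elimination:
R2 <- R2 - (-1)*R1:  [  0   1   6  -2 ]
R3 <- R3 - (-1/3)*R1:  [     0      0   23/3  -22/3 ]
R4 <- R4 - (-1/3)*R1:  [    0    -8   5/3  -1/3 ]
R3: entry in column 2 is already 0 -> m_{32} = 0 (no row operation needed)
R4 <- R4 - (-8)*R2:  [     0      0  149/3  -49/3 ]
R4 <- R4 - (149/23)*R3:  [      0       0       0  717/23 ]
Multipliers (in order of application): m_{21} = -1, m_{31} = -1/3, m_{41} = -1/3, m_{32} = 0, m_{42} = -8, m_{43} = 149/23

multipliers: -1, -1/3, -1/3, 0, -8, 149/23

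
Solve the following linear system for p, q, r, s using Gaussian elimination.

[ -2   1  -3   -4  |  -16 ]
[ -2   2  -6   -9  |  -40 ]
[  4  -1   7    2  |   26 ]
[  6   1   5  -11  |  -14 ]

(-3, 1, 5, 2)

Forward elimination on [A|b]:
R2 <- R2 - (1)*R1:  [   0    1   -3   -5  -24 ]
R3 <- R3 - (-2)*R1:  [  0   1   1  -6  -6 ]
R4 <- R4 - (-3)*R1:  [   0    4   -4  -23  -62 ]
R3 <- R3 - (1)*R2:  [  0   0   4  -1  18 ]
R4 <- R4 - (4)*R2:  [  0   0   8  -3  34 ]
R4 <- R4 - (2)*R3:  [  0   0   0  -1  -2 ]
Row echelon form:
[ -2  1  -3  -4  |  -16 ]
[  0  1  -3  -5  |  -24 ]
[  0  0   4  -1  |   18 ]
[  0  0   0  -1  |   -2 ]
Back-substitution:
s = (-2) / -1 = 2
r = (18 - (-1)*(2)) / 4 = 5
q = (-24 - (-3)*(5) - (-5)*(2)) / 1 = 1
p = (-16 - (1)*(1) - (-3)*(5) - (-4)*(2)) / -2 = -3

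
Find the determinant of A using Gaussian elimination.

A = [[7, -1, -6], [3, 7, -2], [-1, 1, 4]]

det(A) = 160

Forward elimination:
R2 <- R2 - (3/7)*R1:  [    0  52/7   4/7 ]
R3 <- R3 - (-1/7)*R1:  [    0   6/7  22/7 ]
R3 <- R3 - (3/26)*R2:  [     0      0  40/13 ]
Upper-triangular form:
[ 7    -1     -6 ]
[ 0  52/7    4/7 ]
[ 0     0  40/13 ]
det(A) = (-1)^0 * (7) * (52/7) * (40/13) = 160  (0 row swaps -> sign +1)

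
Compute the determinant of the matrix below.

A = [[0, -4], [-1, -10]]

Forward elimination:
R1 <-> R2   (pivot in column 1 was zero)
[ -1  -10 ]
[  0   -4 ]
Upper-triangular form:
[ -1  -10 ]
[  0   -4 ]
det(A) = (-1)^1 * (-1) * (-4) = -4  (1 row swap -> sign -1)

det(A) = -4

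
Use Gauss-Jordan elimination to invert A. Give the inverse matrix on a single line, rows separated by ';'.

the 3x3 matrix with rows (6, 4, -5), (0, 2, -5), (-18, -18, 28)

inverse = [17/12 11/12 5/12; -15/4 -13/4 -5/4; -3/2 -3/2 -1/2]

Gauss-Jordan on [A | I]:
R1 <- (1/6)*R1:  [    1   2/3  -5/6  |   1/6     0     0 ]
R3 <- R3 - (-18)*R1:  [  0  -6  13  |   3   0   1 ]
R2 <- (1/2)*R2:  [    0     1  -5/2  |     0   1/2     0 ]
R1 <- R1 - (2/3)*R2:  [    1     0   5/6  |   1/6  -1/3     0 ]
R3 <- R3 - (-6)*R2:  [  0   0  -2  |   3   3   1 ]
R3 <- (1/-2)*R3:  [    0     0     1  |  -3/2  -3/2  -1/2 ]
R1 <- R1 - (5/6)*R3:  [     1      0      0  |  17/12  11/12   5/12 ]
R2 <- R2 - (-5/2)*R3:  [     0      1      0  |  -15/4  -13/4   -5/4 ]
Right block of [I | A^{-1}] is the inverse:
[ 17/12  11/12  5/12 ]
[ -15/4  -13/4  -5/4 ]
[  -3/2   -3/2  -1/2 ]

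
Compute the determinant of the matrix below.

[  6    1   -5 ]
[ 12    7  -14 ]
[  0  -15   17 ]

det(A) = 150

Forward elimination:
R2 <- R2 - (2)*R1:  [  0   5  -4 ]
R3 <- R3 - (-3)*R2:  [ 0  0  5 ]
Upper-triangular form:
[ 6  1  -5 ]
[ 0  5  -4 ]
[ 0  0   5 ]
det(A) = (-1)^0 * (6) * (5) * (5) = 150  (0 row swaps -> sign +1)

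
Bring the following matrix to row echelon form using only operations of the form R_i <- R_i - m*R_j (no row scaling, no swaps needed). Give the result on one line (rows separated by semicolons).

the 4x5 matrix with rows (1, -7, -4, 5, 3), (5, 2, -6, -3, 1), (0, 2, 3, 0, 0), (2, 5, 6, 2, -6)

Forward elimination:
R2 <- R2 - (5)*R1:  [   0   37   14  -28  -14 ]
R4 <- R4 - (2)*R1:  [   0   19   14   -8  -12 ]
R3 <- R3 - (2/37)*R2:  [     0      0  83/37  56/37  28/37 ]
R4 <- R4 - (19/37)*R2:  [       0        0   252/37   236/37  -178/37 ]
R4 <- R4 - (252/83)*R3:  [       0        0        0   148/83  -590/83 ]
Row echelon form:
[ 1  -7     -4       5        3 ]
[ 0  37     14     -28      -14 ]
[ 0   0  83/37   56/37    28/37 ]
[ 0   0      0  148/83  -590/83 ]

REF = [1 -7 -4 5 3; 0 37 14 -28 -14; 0 0 83/37 56/37 28/37; 0 0 0 148/83 -590/83]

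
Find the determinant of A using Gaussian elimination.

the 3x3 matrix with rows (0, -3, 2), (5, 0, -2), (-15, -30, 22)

det(A) = -60

Forward elimination:
R1 <-> R2   (pivot in column 1 was zero)
[   5    0  -2 ]
[   0   -3   2 ]
[ -15  -30  22 ]
R3 <- R3 - (-3)*R1:  [   0  -30   16 ]
R3 <- R3 - (10)*R2:  [  0   0  -4 ]
Upper-triangular form:
[ 5   0  -2 ]
[ 0  -3   2 ]
[ 0   0  -4 ]
det(A) = (-1)^1 * (5) * (-3) * (-4) = -60  (1 row swap -> sign -1)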